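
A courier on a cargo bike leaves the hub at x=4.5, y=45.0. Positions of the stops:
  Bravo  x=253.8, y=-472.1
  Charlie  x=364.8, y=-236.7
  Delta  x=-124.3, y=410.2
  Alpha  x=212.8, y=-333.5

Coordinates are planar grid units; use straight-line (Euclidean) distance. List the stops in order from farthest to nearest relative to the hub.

Computing each straight-line distance from x=4.5, y=45.0:
Bravo x=253.8, y=-472.1: 574.1
Charlie x=364.8, y=-236.7: 457.4
Alpha x=212.8, y=-333.5: 432.0
Delta x=-124.3, y=410.2: 387.2

Bravo, Charlie, Alpha, Delta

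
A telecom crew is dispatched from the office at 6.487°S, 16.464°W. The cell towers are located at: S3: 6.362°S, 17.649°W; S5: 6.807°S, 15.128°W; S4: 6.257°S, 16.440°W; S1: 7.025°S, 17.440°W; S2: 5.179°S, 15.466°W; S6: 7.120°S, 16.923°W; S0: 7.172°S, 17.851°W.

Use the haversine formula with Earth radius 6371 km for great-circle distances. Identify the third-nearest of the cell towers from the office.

Distance to each, sorted:
S4: 25.7 km
S6: 86.7 km
S1: 123.3 km
S3: 131.7 km
S5: 151.8 km
S0: 171.0 km
S2: 182.6 km
The third-nearest is S1 at 123.3 km.

S1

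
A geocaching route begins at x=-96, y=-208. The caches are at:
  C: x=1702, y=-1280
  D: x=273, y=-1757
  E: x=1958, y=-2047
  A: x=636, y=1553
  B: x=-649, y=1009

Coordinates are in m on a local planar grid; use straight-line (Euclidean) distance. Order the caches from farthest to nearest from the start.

Distance from the start at x=-96, y=-208 to each:
E x=1958, y=-2047: 2757.0 m
C x=1702, y=-1280: 2093.3 m
A x=636, y=1553: 1907.1 m
D x=273, y=-1757: 1592.3 m
B x=-649, y=1009: 1336.7 m

E, C, A, D, B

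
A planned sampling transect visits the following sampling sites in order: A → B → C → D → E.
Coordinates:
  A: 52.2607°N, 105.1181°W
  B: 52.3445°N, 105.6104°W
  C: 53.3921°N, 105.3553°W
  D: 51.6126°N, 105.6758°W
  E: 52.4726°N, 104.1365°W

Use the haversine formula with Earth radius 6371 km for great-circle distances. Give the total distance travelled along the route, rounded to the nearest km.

Leg distances:
A→B: 34.7 km  (cumulative 34.7 km)
B→C: 117.7 km  (cumulative 152.5 km)
C→D: 199.1 km  (cumulative 351.5 km)
D→E: 142.2 km  (cumulative 493.8 km)
Total route length ≈ 494 km.

494 km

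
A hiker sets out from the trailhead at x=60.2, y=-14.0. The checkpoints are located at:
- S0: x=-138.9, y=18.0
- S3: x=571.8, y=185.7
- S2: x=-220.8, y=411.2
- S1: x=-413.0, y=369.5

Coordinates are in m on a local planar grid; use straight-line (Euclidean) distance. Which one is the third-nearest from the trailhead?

S3

Distance to each, sorted:
S0: 201.7 m
S2: 509.7 m
S3: 549.2 m
S1: 609.1 m
The third-nearest is S3 at 549.2 m.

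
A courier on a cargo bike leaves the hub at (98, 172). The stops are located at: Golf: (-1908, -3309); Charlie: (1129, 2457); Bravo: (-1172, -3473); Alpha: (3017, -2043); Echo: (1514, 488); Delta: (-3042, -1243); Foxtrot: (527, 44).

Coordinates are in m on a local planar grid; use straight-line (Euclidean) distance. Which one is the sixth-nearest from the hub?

Bravo

Distance to each, sorted:
Foxtrot: 447.7 m
Echo: 1450.8 m
Charlie: 2506.8 m
Delta: 3444.1 m
Alpha: 3664.3 m
Bravo: 3859.9 m
Golf: 4017.6 m
The sixth-nearest is Bravo at 3859.9 m.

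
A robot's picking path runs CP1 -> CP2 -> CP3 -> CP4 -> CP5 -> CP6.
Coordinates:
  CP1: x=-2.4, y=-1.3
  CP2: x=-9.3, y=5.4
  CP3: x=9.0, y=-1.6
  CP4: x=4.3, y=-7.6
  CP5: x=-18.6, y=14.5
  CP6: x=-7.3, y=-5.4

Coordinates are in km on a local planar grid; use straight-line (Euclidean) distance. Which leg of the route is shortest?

Leg distances:
CP1→CP2: 9.6 km
CP2→CP3: 19.6 km
CP3→CP4: 7.6 km
CP4→CP5: 31.8 km
CP5→CP6: 22.9 km
The shortest leg is CP3–CP4 at 7.6 km.

CP3–CP4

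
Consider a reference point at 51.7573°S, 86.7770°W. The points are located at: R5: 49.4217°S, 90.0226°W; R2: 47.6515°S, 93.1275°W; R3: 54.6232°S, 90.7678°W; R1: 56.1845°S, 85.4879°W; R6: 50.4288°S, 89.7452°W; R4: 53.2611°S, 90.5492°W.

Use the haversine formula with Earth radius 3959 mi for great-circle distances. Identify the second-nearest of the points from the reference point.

Distances from the reference point (51.7573°S, 86.7770°W):
R6: 158.2 mi
R4: 189.6 mi
R5: 215.2 mi
R3: 257.8 mi
R1: 310.3 mi
R2: 401.0 mi
The second-nearest is R4 at 189.6 mi.

R4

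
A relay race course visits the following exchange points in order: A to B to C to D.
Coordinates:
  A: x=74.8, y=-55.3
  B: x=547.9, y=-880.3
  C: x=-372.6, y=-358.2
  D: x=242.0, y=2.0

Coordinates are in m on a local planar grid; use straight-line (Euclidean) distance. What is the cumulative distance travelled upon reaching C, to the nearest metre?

Leg distances:
A→B: 951.0 m  (cumulative 951.0 m)
B→C: 1058.3 m  (cumulative 2009.3 m)
Cumulative distance at C ≈ 2009 m.

2009 m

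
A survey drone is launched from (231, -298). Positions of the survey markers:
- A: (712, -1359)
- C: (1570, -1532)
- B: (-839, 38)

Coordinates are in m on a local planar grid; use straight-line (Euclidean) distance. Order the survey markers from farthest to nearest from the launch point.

C, A, B

Distance from the launch point at (231, -298) to each:
C (1570, -1532): 1820.9 m
A (712, -1359): 1164.9 m
B (-839, 38): 1121.5 m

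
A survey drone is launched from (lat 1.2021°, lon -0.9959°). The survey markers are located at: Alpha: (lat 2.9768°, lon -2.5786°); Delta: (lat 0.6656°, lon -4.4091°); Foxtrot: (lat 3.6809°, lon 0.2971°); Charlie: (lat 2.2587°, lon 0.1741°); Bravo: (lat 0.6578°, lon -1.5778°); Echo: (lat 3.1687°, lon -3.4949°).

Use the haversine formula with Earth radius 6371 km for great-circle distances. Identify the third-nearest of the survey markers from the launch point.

Alpha

Distances from the launch point ((lat 1.2021°, lon -0.9959°)):
Bravo: 88.6 km
Charlie: 175.3 km
Alpha: 264.3 km
Foxtrot: 310.8 km
Echo: 353.4 km
Delta: 384.1 km
The third-nearest is Alpha at 264.3 km.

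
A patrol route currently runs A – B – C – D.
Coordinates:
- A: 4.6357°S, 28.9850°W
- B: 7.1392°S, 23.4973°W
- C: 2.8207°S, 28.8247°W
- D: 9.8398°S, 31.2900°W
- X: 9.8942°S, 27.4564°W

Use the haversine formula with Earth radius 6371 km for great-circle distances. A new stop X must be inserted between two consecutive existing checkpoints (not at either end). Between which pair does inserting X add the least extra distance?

between C and D

Added distance for inserting X between each consecutive pair:
A–B: 473.1 km
B–C: 572.5 km
C–D: 394.3 km
Smallest added distance is 394.3 km, inserting between C and D.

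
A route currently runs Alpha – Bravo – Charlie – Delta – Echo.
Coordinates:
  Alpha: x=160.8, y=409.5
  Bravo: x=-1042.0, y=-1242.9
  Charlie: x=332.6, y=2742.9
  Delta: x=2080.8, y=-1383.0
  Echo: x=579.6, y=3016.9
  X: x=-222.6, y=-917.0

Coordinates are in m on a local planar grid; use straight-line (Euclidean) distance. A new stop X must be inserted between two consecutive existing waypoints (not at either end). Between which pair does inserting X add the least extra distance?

Added distance for inserting X between each consecutive pair:
Alpha–Bravo: 218.8 m
Bravo–Charlie: 367.4 m
Charlie–Delta: 1570.8 m
Delta–Echo: 1716.0 m
Smallest added distance is 218.8 m, inserting between Alpha and Bravo.

between Alpha and Bravo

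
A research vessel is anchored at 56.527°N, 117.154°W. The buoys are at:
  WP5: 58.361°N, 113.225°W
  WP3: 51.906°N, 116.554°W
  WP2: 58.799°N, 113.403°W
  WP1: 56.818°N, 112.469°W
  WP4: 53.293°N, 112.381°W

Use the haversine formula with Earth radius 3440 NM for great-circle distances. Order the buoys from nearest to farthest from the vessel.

WP1, WP5, WP2, WP4, WP3

Distance from the vessel at 56.527°N, 117.154°W to each:
WP1 56.818°N, 112.469°W: 155.5 NM
WP5 58.361°N, 113.225°W: 168.0 NM
WP2 58.799°N, 113.403°W: 181.9 NM
WP4 53.293°N, 112.381°W: 254.5 NM
WP3 51.906°N, 116.554°W: 278.2 NM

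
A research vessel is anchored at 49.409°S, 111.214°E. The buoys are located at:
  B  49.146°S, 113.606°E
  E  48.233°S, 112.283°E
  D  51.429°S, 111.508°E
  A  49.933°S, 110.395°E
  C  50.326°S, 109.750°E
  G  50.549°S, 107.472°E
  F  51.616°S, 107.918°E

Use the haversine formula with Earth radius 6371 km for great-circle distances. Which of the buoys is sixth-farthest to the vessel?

C

Distance to each, sorted:
F: 338.4 km
G: 296.0 km
D: 225.6 km
B: 176.0 km
E: 152.4 km
C: 146.3 km
A: 82.9 km
The sixth-farthest is C at 146.3 km.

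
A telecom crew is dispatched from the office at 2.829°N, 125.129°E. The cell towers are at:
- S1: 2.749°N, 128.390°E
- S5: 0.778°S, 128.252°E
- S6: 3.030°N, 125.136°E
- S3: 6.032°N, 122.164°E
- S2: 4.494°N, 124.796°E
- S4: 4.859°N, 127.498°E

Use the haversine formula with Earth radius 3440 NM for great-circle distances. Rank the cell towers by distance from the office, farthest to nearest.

Distances from the office:
S5 0.778°S, 128.252°E: 286.4 NM
S3 6.032°N, 122.164°E: 261.7 NM
S1 2.749°N, 128.390°E: 195.6 NM
S4 4.859°N, 127.498°E: 187.1 NM
S2 4.494°N, 124.796°E: 101.9 NM
S6 3.030°N, 125.136°E: 12.1 NM

S5, S3, S1, S4, S2, S6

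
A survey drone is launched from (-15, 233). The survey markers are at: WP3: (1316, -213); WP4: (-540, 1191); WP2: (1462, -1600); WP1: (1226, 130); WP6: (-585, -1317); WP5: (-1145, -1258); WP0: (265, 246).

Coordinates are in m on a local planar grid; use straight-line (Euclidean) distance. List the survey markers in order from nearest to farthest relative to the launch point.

WP0, WP4, WP1, WP3, WP6, WP5, WP2

Computing each straight-line distance from (-15, 233):
WP0 (265, 246): 280.3 m
WP4 (-540, 1191): 1092.4 m
WP1 (1226, 130): 1245.3 m
WP3 (1316, -213): 1403.7 m
WP6 (-585, -1317): 1651.5 m
WP5 (-1145, -1258): 1870.8 m
WP2 (1462, -1600): 2354.0 m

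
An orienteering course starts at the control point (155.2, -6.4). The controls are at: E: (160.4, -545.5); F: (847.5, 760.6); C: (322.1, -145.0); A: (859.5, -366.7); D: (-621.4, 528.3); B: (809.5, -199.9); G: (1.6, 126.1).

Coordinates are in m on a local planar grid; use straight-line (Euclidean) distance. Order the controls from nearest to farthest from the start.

Distances from the start:
G (1.6, 126.1): 202.9 m
C (322.1, -145.0): 216.9 m
E (160.4, -545.5): 539.1 m
B (809.5, -199.9): 682.3 m
A (859.5, -366.7): 791.1 m
D (-621.4, 528.3): 942.9 m
F (847.5, 760.6): 1033.2 m

G, C, E, B, A, D, F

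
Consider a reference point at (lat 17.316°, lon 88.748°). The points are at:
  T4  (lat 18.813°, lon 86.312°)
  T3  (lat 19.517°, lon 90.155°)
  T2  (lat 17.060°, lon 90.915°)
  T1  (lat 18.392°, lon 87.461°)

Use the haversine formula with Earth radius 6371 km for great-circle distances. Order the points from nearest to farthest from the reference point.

T1, T2, T3, T4

Computing each great-circle distance from (lat 17.316°, lon 88.748°):
T1 (lat 18.392°, lon 87.461°): 181.3 km
T2 (lat 17.060°, lon 90.915°): 232.0 km
T3 (lat 19.517°, lon 90.155°): 286.2 km
T4 (lat 18.813°, lon 86.312°): 306.6 km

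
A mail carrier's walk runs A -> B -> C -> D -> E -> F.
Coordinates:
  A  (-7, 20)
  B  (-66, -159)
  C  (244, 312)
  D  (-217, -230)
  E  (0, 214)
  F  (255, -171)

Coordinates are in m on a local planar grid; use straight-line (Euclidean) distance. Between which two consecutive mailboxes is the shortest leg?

Leg distances:
A→B: 188.5 m
B→C: 563.9 m
C→D: 711.5 m
D→E: 494.2 m
E→F: 461.8 m
The shortest leg is A–B at 188.5 m.

A–B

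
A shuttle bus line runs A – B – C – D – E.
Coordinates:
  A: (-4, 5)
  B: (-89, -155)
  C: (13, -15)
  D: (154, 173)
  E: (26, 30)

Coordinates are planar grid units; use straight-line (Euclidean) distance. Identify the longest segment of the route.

Leg distances:
A→B: 181.2
B→C: 173.2
C→D: 235.0
D→E: 191.9
The longest leg is C–D at 235.0.

C–D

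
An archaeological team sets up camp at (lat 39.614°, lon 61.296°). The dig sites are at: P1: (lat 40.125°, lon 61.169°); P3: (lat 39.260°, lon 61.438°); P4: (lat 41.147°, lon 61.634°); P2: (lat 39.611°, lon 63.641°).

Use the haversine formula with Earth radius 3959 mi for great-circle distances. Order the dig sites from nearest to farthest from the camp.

Computing each great-circle distance from (lat 39.614°, lon 61.296°):
P3 (lat 39.260°, lon 61.438°): 25.6 mi
P1 (lat 40.125°, lon 61.169°): 35.9 mi
P4 (lat 41.147°, lon 61.634°): 107.4 mi
P2 (lat 39.611°, lon 63.641°): 124.8 mi

P3, P1, P4, P2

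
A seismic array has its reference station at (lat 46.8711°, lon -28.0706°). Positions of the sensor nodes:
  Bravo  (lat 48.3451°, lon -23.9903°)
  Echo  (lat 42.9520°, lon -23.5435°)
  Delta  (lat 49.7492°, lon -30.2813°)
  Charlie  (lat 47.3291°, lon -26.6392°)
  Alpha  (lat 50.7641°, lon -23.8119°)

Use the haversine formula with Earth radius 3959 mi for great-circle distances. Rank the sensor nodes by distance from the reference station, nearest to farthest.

Charlie, Bravo, Delta, Alpha, Echo

Distances from the reference station:
Charlie (lat 47.3291°, lon -26.6392°): 74.4 mi
Bravo (lat 48.3451°, lon -23.9903°): 215.6 mi
Delta (lat 49.7492°, lon -30.2813°): 223.3 mi
Alpha (lat 50.7641°, lon -23.8119°): 331.4 mi
Echo (lat 42.9520°, lon -23.5435°): 349.7 mi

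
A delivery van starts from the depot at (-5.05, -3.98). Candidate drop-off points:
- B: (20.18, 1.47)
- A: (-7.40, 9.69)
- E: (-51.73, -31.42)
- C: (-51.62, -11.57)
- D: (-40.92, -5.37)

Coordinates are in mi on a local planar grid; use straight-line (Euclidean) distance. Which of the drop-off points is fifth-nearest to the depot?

E

Distance to each, sorted:
A: 13.9 mi
B: 25.8 mi
D: 35.9 mi
C: 47.2 mi
E: 54.1 mi
The fifth-nearest is E at 54.1 mi.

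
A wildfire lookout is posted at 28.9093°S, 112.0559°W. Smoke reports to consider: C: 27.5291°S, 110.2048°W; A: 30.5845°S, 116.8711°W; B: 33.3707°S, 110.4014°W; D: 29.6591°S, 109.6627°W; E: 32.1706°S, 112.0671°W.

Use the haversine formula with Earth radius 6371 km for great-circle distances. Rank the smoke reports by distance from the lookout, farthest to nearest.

B, A, E, D, C

Distance from the lookout at 28.9093°S, 112.0559°W to each:
B 33.3707°S, 110.4014°W: 520.4 km
A 30.5845°S, 116.8711°W: 500.7 km
E 32.1706°S, 112.0671°W: 362.6 km
D 29.6591°S, 109.6627°W: 246.6 km
C 27.5291°S, 110.2048°W: 237.6 km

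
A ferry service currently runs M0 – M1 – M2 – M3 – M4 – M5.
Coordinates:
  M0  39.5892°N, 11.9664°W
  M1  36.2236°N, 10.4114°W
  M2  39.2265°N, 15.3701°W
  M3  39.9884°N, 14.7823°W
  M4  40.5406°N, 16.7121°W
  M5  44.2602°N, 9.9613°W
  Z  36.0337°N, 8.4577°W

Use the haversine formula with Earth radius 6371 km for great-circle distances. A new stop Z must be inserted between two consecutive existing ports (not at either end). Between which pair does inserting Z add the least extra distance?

between M0 and M1

Added distance for inserting Z between each consecutive pair:
M0–M1: 279.6 km
M1–M2: 332.0 km
M2–M3: 1312.9 km
M3–M4: 1409.1 km
M4–M5: 1109.3 km
Smallest added distance is 279.6 km, inserting between M0 and M1.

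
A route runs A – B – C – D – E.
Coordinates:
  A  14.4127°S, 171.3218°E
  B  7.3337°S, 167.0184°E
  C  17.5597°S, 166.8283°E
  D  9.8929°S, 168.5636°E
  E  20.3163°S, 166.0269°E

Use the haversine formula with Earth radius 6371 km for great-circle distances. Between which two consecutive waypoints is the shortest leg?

C–D

Leg distances:
A→B: 916.6 km
B→C: 1137.3 km
C→D: 872.8 km
D→E: 1190.5 km
The shortest leg is C–D at 872.8 km.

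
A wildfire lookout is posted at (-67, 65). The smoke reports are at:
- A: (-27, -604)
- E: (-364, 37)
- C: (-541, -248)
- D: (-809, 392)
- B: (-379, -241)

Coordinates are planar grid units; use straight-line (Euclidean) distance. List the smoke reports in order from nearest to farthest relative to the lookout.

E, B, C, A, D

Distances from the lookout:
E (-364, 37): 298.3
B (-379, -241): 437.0
C (-541, -248): 568.0
A (-27, -604): 670.2
D (-809, 392): 810.9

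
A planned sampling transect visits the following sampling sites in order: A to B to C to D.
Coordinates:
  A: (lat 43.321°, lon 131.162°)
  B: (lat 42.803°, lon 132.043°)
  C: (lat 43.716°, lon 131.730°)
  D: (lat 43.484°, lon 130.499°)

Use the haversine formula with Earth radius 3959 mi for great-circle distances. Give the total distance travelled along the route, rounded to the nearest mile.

Leg distances:
A→B: 57.1 mi  (cumulative 57.1 mi)
B→C: 65.0 mi  (cumulative 122.1 mi)
C→D: 63.6 mi  (cumulative 185.8 mi)
Total route length ≈ 186 mi.

186 mi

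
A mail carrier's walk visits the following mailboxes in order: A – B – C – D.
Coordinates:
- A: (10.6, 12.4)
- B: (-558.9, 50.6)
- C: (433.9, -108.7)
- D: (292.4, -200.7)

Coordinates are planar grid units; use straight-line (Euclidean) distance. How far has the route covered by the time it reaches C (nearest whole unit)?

1576

Leg distances:
A→B: 570.8  (cumulative 570.8)
B→C: 1005.5  (cumulative 1576.3)
Cumulative distance at C ≈ 1576.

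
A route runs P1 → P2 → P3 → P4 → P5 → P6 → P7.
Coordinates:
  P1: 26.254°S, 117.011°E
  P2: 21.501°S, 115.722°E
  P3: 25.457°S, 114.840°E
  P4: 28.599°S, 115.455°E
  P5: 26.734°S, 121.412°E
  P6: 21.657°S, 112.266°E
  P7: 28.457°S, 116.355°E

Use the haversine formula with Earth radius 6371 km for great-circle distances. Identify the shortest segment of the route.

P3–P4

Leg distances:
P1→P2: 544.5 km
P2→P3: 449.0 km
P3→P4: 354.6 km
P4→P5: 622.1 km
P5→P6: 1085.4 km
P6→P7: 860.8 km
The shortest leg is P3–P4 at 354.6 km.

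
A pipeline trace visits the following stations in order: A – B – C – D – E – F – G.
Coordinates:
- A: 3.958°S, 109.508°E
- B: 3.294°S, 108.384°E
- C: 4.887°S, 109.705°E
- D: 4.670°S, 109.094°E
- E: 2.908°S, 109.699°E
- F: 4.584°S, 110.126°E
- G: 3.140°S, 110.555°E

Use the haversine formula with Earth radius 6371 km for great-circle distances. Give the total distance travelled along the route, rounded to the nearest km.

Leg distances:
A→B: 144.9 km  (cumulative 144.9 km)
B→C: 229.9 km  (cumulative 374.8 km)
C→D: 71.9 km  (cumulative 446.7 km)
D→E: 207.1 km  (cumulative 653.8 km)
E→F: 192.3 km  (cumulative 846.1 km)
F→G: 167.5 km  (cumulative 1013.6 km)
Total route length ≈ 1014 km.

1014 km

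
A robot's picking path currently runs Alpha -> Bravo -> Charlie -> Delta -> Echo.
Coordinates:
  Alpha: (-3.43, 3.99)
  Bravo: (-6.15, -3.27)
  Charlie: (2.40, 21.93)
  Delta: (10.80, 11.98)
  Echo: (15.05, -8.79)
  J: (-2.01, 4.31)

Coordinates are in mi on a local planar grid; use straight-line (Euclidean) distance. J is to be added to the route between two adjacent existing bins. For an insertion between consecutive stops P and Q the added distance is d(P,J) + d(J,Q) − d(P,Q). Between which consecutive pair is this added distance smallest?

Added distance for inserting J between each consecutive pair:
Alpha–Bravo: 2.3 mi
Bravo–Charlie: 0.2 mi
Charlie–Delta: 20.1 mi
Delta–Echo: 15.2 mi
Smallest added distance is 0.2 mi, inserting between Bravo and Charlie.

between Bravo and Charlie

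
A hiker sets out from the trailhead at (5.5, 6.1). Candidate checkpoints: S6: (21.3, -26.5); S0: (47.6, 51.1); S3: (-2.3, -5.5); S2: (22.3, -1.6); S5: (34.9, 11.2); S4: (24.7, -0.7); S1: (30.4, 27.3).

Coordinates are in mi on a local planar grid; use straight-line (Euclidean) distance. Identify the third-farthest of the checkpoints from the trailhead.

S1

Distance to each, sorted:
S0: 61.6 mi
S6: 36.2 mi
S1: 32.7 mi
S5: 29.8 mi
S4: 20.4 mi
S2: 18.5 mi
S3: 14.0 mi
The third-farthest is S1 at 32.7 mi.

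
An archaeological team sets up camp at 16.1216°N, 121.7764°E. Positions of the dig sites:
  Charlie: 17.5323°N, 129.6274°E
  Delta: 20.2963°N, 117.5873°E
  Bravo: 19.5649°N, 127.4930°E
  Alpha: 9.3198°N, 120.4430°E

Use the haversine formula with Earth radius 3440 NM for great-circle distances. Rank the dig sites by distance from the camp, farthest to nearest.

Computing each great-circle distance from 16.1216°N, 121.7764°E:
Charlie 17.5323°N, 129.6274°E: 459.0 NM
Alpha 9.3198°N, 120.4430°E: 415.8 NM
Bravo 19.5649°N, 127.4930°E: 386.6 NM
Delta 20.2963°N, 117.5873°E: 346.2 NM

Charlie, Alpha, Bravo, Delta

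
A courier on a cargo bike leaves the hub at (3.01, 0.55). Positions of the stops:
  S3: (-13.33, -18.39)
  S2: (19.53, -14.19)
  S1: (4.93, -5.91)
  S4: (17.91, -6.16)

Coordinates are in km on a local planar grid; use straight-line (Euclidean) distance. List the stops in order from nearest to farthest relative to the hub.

Distances from the hub:
S1 (4.93, -5.91): 6.7 km
S4 (17.91, -6.16): 16.3 km
S2 (19.53, -14.19): 22.1 km
S3 (-13.33, -18.39): 25.0 km

S1, S4, S2, S3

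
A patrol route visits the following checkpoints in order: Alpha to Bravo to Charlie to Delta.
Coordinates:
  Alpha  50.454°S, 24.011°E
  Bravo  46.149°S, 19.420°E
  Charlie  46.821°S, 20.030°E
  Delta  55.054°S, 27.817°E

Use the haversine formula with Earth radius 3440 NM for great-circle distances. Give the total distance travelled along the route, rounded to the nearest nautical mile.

Leg distances:
Alpha→Bravo: 316.8 NM  (cumulative 316.8 NM)
Bravo→Charlie: 47.6 NM  (cumulative 364.3 NM)
Charlie→Delta: 574.7 NM  (cumulative 939.0 NM)
Total route length ≈ 939 NM.

939 NM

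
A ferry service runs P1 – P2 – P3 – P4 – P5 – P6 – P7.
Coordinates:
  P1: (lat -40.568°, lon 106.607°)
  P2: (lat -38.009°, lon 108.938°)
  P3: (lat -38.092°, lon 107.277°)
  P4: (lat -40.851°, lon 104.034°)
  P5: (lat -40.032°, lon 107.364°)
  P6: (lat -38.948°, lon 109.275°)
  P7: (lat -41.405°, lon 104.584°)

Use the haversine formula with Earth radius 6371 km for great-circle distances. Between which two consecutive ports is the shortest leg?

Leg distances:
P1→P2: 348.1 km
P2→P3: 145.7 km
P3→P4: 414.2 km
P4→P5: 296.1 km
P5→P6: 203.5 km
P6→P7: 483.1 km
The shortest leg is P2–P3 at 145.7 km.

P2–P3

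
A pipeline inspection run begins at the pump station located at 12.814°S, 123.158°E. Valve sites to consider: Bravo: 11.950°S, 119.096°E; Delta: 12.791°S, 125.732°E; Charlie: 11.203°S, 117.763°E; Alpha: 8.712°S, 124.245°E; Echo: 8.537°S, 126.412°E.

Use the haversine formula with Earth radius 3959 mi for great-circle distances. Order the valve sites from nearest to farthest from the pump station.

Delta, Bravo, Alpha, Echo, Charlie

Distance from the pump station at 12.814°S, 123.158°E to each:
Delta 12.791°S, 125.732°E: 173.4 mi
Bravo 11.950°S, 119.096°E: 280.6 mi
Alpha 8.712°S, 124.245°E: 292.9 mi
Echo 8.537°S, 126.412°E: 369.0 mi
Charlie 11.203°S, 117.763°E: 381.2 mi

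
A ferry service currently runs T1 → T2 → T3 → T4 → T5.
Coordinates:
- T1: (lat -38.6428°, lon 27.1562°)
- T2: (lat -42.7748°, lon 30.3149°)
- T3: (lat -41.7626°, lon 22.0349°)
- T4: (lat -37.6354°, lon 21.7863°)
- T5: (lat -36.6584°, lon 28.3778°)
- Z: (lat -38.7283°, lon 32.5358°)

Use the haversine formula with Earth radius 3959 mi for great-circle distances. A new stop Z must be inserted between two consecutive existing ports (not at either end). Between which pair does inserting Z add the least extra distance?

between T1 and T2

Added distance for inserting Z between each consecutive pair:
T1–T2: 263.0 mi
T2–T3: 465.5 mi
T3–T4: 894.6 mi
T4–T5: 487.7 mi
Smallest added distance is 263.0 mi, inserting between T1 and T2.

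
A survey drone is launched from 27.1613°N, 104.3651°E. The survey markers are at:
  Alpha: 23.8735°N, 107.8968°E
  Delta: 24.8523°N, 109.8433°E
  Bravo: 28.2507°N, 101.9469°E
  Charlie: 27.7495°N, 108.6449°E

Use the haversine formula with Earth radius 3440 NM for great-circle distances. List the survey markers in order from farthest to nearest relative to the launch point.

Distance from the launch point at 27.1613°N, 104.3651°E to each:
Delta 24.8523°N, 109.8433°E: 326.4 NM
Alpha 23.8735°N, 107.8968°E: 274.9 NM
Charlie 27.7495°N, 108.6449°E: 230.7 NM
Bravo 28.2507°N, 101.9469°E: 144.2 NM

Delta, Alpha, Charlie, Bravo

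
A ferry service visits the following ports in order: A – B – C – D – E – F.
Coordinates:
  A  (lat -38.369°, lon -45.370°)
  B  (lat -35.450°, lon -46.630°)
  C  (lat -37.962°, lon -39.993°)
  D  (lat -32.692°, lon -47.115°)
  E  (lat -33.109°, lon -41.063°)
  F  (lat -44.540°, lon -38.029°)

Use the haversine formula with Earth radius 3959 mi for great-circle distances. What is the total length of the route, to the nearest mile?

Leg distances:
A→B: 213.4 mi  (cumulative 213.4 mi)
B→C: 406.4 mi  (cumulative 619.8 mi)
C→D: 541.7 mi  (cumulative 1161.5 mi)
D→E: 352.2 mi  (cumulative 1513.8 mi)
E→F: 806.4 mi  (cumulative 2320.2 mi)
Total route length ≈ 2320 mi.

2320 mi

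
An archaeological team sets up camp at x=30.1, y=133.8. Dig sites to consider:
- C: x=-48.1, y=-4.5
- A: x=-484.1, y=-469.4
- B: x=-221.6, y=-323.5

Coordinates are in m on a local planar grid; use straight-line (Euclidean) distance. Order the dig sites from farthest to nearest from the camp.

A, B, C

Distance from the camp at x=30.1, y=133.8 to each:
A x=-484.1, y=-469.4: 792.6 m
B x=-221.6, y=-323.5: 522.0 m
C x=-48.1, y=-4.5: 158.9 m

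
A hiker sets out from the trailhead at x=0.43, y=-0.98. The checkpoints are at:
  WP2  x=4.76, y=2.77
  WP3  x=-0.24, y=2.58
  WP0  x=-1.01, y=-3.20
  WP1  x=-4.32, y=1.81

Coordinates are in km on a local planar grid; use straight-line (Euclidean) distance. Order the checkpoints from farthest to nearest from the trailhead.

WP2, WP1, WP3, WP0

Computing each straight-line distance from x=0.43, y=-0.98:
WP2 x=4.76, y=2.77: 5.7 km
WP1 x=-4.32, y=1.81: 5.5 km
WP3 x=-0.24, y=2.58: 3.6 km
WP0 x=-1.01, y=-3.20: 2.6 km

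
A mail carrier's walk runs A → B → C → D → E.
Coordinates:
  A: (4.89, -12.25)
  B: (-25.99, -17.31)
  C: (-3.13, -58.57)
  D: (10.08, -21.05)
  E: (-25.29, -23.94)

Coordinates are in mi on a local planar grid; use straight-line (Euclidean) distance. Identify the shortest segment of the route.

Leg distances:
A→B: 31.3 mi
B→C: 47.2 mi
C→D: 39.8 mi
D→E: 35.5 mi
The shortest leg is A–B at 31.3 mi.

A–B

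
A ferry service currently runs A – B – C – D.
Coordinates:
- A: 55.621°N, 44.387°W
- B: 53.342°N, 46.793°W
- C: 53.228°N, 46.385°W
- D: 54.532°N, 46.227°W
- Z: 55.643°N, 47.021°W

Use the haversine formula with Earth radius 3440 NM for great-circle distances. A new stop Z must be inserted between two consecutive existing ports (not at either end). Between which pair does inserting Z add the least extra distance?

between A and B

Added distance for inserting Z between each consecutive pair:
A–B: 67.2 NM
B–C: 268.9 NM
C–D: 140.3 NM
Smallest added distance is 67.2 NM, inserting between A and B.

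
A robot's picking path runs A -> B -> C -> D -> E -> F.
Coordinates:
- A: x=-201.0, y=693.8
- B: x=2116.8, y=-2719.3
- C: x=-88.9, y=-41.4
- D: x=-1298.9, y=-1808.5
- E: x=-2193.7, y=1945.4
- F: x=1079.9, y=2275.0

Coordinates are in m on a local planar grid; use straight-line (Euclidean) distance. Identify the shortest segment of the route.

C–D

Leg distances:
A→B: 4125.7 m
B→C: 3469.3 m
C→D: 2141.7 m
D→E: 3859.1 m
E→F: 3290.2 m
The shortest leg is C–D at 2141.7 m.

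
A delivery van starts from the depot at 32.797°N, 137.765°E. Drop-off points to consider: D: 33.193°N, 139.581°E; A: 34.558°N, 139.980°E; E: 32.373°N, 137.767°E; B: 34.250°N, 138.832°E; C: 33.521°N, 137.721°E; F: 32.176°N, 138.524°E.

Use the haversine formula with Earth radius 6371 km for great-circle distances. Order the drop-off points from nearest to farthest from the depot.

Distance from the depot at 32.797°N, 137.765°E to each:
E 32.373°N, 137.767°E: 47.1 km
C 33.521°N, 137.721°E: 80.6 km
F 32.176°N, 138.524°E: 99.2 km
D 33.193°N, 139.581°E: 175.0 km
B 34.250°N, 138.832°E: 189.4 km
A 34.558°N, 139.980°E: 283.4 km

E, C, F, D, B, A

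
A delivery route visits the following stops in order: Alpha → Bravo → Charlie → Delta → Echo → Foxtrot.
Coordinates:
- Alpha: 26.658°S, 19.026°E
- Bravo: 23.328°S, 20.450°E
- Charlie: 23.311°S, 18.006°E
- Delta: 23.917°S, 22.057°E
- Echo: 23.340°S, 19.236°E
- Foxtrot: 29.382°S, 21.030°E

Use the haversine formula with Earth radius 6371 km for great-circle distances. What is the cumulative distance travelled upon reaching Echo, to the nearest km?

1359 km

Leg distances:
Alpha→Bravo: 397.1 km  (cumulative 397.1 km)
Bravo→Charlie: 249.6 km  (cumulative 646.7 km)
Charlie→Delta: 418.2 km  (cumulative 1064.9 km)
Delta→Echo: 294.5 km  (cumulative 1359.3 km)
Cumulative distance at Echo ≈ 1359 km.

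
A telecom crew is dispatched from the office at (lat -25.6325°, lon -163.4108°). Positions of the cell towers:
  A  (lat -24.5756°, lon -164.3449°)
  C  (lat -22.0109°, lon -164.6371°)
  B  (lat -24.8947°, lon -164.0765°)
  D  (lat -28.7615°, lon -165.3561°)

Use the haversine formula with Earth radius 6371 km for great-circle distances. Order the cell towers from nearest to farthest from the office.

B, A, D, C

Distances from the office:
B (lat -24.8947°, lon -164.0765°): 105.9 km
A (lat -24.5756°, lon -164.3449°): 150.5 km
D (lat -28.7615°, lon -165.3561°): 397.6 km
C (lat -22.0109°, lon -164.6371°): 421.6 km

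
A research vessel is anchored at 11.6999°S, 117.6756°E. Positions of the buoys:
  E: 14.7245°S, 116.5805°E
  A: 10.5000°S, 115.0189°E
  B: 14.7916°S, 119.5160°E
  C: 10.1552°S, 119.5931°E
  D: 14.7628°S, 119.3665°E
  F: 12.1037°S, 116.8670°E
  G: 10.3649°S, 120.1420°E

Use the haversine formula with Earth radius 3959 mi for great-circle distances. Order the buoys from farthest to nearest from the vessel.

B, D, E, A, G, C, F

Distances from the vessel:
B 14.7916°S, 119.5160°E: 246.9 mi
D 14.7628°S, 119.3665°E: 240.3 mi
E 14.7245°S, 116.5805°E: 221.6 mi
A 10.5000°S, 115.0189°E: 198.3 mi
G 10.3649°S, 120.1420°E: 191.0 mi
C 10.1552°S, 119.5931°E: 168.3 mi
F 12.1037°S, 116.8670°E: 61.4 mi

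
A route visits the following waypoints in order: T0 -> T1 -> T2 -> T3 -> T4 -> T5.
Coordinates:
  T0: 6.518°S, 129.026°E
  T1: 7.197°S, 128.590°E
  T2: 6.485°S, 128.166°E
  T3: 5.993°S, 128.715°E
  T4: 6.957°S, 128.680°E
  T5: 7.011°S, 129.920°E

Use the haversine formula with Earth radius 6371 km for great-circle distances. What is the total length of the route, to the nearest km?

Leg distances:
T0→T1: 89.5 km  (cumulative 89.5 km)
T1→T2: 92.0 km  (cumulative 181.5 km)
T2→T3: 81.7 km  (cumulative 263.2 km)
T3→T4: 107.3 km  (cumulative 370.5 km)
T4→T5: 137.0 km  (cumulative 507.5 km)
Total route length ≈ 507 km.

507 km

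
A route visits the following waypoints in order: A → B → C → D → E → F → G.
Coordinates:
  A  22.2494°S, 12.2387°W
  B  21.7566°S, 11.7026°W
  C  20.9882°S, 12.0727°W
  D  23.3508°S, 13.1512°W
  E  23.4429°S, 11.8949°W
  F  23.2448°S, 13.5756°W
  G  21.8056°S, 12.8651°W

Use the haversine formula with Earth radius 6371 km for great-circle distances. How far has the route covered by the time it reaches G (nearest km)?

934 km

Leg distances:
A→B: 77.8 km  (cumulative 77.8 km)
B→C: 93.6 km  (cumulative 171.5 km)
C→D: 285.2 km  (cumulative 456.7 km)
D→E: 128.6 km  (cumulative 585.3 km)
E→F: 173.0 km  (cumulative 758.3 km)
F→G: 175.9 km  (cumulative 934.2 km)
Cumulative distance at G ≈ 934 km.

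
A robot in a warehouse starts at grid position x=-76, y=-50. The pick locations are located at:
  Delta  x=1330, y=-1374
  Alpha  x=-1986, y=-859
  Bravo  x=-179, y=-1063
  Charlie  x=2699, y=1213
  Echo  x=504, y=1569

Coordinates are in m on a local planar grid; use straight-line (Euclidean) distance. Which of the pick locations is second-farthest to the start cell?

Alpha

Distance to each, sorted:
Charlie: 3048.9 m
Alpha: 2074.3 m
Delta: 1931.3 m
Echo: 1719.8 m
Bravo: 1018.2 m
The second-farthest is Alpha at 2074.3 m.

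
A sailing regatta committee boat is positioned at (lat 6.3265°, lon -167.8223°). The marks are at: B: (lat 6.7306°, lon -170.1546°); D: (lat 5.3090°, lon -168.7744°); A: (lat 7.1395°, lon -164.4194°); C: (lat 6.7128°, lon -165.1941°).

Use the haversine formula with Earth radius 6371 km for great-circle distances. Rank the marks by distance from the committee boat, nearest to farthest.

Distances from the committee boat:
D (lat 5.3090°, lon -168.7744°): 154.6 km
B (lat 6.7306°, lon -170.1546°): 261.5 km
C (lat 6.7128°, lon -165.1941°): 293.5 km
A (lat 7.1395°, lon -164.4194°): 386.5 km

D, B, C, A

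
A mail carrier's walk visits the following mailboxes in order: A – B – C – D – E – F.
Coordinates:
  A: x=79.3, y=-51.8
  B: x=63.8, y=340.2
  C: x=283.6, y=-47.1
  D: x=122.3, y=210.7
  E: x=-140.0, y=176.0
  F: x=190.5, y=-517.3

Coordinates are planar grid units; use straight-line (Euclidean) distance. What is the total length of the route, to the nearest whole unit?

Leg distances:
A→B: 392.3  (cumulative 392.3)
B→C: 445.3  (cumulative 837.6)
C→D: 304.1  (cumulative 1141.7)
D→E: 264.6  (cumulative 1406.3)
E→F: 768.0  (cumulative 2174.4)
Total route length ≈ 2174.

2174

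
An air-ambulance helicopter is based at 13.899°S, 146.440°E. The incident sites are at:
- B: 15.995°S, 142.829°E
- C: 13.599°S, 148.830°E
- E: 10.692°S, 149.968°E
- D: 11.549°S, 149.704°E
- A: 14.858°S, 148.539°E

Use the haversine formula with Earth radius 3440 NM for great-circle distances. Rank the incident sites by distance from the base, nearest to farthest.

A, C, D, B, E

Distance from the base at 13.899°S, 146.440°E to each:
A 14.858°S, 148.539°E: 135.0 NM
C 13.599°S, 148.830°E: 140.5 NM
D 11.549°S, 149.704°E: 237.6 NM
B 15.995°S, 142.829°E: 244.3 NM
E 10.692°S, 149.968°E: 282.7 NM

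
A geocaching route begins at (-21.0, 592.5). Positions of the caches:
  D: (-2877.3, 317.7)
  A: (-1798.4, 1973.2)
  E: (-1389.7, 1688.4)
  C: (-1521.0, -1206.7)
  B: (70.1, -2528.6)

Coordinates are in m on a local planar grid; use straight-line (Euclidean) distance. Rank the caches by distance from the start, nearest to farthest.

E, A, C, D, B

Computing each straight-line distance from (-21.0, 592.5):
E (-1389.7, 1688.4): 1753.4 m
A (-1798.4, 1973.2): 2250.7 m
C (-1521.0, -1206.7): 2342.5 m
D (-2877.3, 317.7): 2869.5 m
B (70.1, -2528.6): 3122.4 m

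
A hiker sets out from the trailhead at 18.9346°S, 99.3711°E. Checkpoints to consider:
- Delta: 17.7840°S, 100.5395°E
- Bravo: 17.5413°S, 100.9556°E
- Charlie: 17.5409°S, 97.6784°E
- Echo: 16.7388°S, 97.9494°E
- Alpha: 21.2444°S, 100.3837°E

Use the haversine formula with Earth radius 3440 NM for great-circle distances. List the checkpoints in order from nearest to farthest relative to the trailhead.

Delta, Bravo, Charlie, Alpha, Echo

Distance from the trailhead at 18.9346°S, 99.3711°E to each:
Delta 17.7840°S, 100.5395°E: 95.9 NM
Bravo 17.5413°S, 100.9556°E: 123.1 NM
Charlie 17.5409°S, 97.6784°E: 127.7 NM
Alpha 21.2444°S, 100.3837°E: 150.0 NM
Echo 16.7388°S, 97.9494°E: 154.9 NM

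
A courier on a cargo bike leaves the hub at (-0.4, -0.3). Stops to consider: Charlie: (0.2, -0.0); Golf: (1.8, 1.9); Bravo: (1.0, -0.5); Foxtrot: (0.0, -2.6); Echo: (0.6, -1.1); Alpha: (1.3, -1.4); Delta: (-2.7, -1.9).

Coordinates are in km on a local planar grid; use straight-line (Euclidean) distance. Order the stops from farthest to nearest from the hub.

Golf, Delta, Foxtrot, Alpha, Bravo, Echo, Charlie

Computing each straight-line distance from (-0.4, -0.3):
Golf (1.8, 1.9): 3.1 km
Delta (-2.7, -1.9): 2.8 km
Foxtrot (0.0, -2.6): 2.3 km
Alpha (1.3, -1.4): 2.0 km
Bravo (1.0, -0.5): 1.4 km
Echo (0.6, -1.1): 1.3 km
Charlie (0.2, -0.0): 0.7 km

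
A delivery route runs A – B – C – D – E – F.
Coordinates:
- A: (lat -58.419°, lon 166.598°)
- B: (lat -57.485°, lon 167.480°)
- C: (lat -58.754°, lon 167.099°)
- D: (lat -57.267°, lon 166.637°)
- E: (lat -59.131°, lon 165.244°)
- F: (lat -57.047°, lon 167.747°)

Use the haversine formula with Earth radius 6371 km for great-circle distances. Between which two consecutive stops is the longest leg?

Leg distances:
A→B: 116.2 km
B→C: 142.9 km
C→D: 167.6 km
D→E: 222.7 km
E→F: 274.4 km
The longest leg is E–F at 274.4 km.

E–F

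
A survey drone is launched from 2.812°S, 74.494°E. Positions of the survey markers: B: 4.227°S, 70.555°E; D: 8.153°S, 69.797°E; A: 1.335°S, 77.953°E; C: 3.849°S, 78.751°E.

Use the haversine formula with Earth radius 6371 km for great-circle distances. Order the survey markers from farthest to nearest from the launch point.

D, C, B, A

Distances from the launch point:
D 8.153°S, 69.797°E: 789.2 km
C 3.849°S, 78.751°E: 486.4 km
B 4.227°S, 70.555°E: 464.6 km
A 1.335°S, 77.953°E: 418.0 km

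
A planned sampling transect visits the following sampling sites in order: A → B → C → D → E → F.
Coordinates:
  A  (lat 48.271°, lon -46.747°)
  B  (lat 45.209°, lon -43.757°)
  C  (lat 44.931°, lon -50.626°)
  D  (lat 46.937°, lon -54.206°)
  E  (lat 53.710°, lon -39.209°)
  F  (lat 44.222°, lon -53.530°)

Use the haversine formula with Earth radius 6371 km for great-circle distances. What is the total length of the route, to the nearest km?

Leg distances:
A→B: 409.6 km  (cumulative 409.6 km)
B→C: 540.1 km  (cumulative 949.8 km)
C→D: 355.5 km  (cumulative 1305.2 km)
D→E: 1299.9 km  (cumulative 2605.2 km)
E→F: 1480.0 km  (cumulative 4085.1 km)
Total route length ≈ 4085 km.

4085 km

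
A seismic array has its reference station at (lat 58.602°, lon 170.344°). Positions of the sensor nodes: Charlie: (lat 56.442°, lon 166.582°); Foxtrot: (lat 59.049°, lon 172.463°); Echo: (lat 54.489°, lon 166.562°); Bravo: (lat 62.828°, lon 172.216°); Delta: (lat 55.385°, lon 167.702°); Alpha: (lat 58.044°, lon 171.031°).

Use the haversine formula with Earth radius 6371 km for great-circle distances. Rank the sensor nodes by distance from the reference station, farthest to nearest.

Distance from the reference station at (lat 58.602°, lon 170.344°) to each:
Echo (lat 54.489°, lon 166.562°): 512.6 km
Bravo (lat 62.828°, lon 172.216°): 480.8 km
Delta (lat 55.385°, lon 167.702°): 391.8 km
Charlie (lat 56.442°, lon 166.582°): 328.8 km
Foxtrot (lat 59.049°, lon 172.463°): 131.7 km
Alpha (lat 58.044°, lon 171.031°): 73.9 km

Echo, Bravo, Delta, Charlie, Foxtrot, Alpha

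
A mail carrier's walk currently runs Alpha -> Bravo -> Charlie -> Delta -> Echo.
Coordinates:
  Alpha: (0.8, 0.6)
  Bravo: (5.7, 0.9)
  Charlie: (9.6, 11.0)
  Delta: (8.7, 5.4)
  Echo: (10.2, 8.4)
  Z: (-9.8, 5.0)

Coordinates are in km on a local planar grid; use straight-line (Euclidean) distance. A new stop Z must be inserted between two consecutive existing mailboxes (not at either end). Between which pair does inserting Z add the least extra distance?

Added distance for inserting Z between each consecutive pair:
Alpha–Bravo: 22.6 km
Bravo–Charlie: 25.5 km
Charlie–Delta: 33.1 km
Delta–Echo: 35.4 km
Smallest added distance is 22.6 km, inserting between Alpha and Bravo.

between Alpha and Bravo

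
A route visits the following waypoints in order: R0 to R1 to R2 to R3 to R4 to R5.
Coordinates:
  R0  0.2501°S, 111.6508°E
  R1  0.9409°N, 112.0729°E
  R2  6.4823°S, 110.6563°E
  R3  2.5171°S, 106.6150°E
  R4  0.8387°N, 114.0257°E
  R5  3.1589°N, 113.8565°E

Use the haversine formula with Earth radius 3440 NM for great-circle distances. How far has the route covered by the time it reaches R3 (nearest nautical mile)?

869 NM

Leg distances:
R0→R1: 75.9 NM  (cumulative 75.9 NM)
R1→R2: 453.7 NM  (cumulative 529.6 NM)
R2→R3: 339.4 NM  (cumulative 868.9 NM)
Cumulative distance at R3 ≈ 869 NM.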